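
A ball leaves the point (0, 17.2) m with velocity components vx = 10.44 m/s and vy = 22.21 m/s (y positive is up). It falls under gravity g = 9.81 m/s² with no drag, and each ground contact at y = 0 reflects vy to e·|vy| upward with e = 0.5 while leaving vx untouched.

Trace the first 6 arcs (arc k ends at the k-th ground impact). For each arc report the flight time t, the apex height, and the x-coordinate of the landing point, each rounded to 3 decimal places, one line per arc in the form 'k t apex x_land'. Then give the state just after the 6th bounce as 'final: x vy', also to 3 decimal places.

Arc 1: start y=17.200, vy=22.210 → t=5.202, apex=42.342, x_land=54.310, impact vy=-28.823
  bounce: vy ← 0.5·28.823 = 14.411
Arc 2: start y=0.000, vy=14.411 → t=2.938, apex=10.585, x_land=84.984, impact vy=-14.411
  bounce: vy ← 0.5·14.411 = 7.206
Arc 3: start y=0.000, vy=7.206 → t=1.469, apex=2.646, x_land=100.321, impact vy=-7.206
  bounce: vy ← 0.5·7.206 = 3.603
Arc 4: start y=0.000, vy=3.603 → t=0.735, apex=0.662, x_land=107.989, impact vy=-3.603
  bounce: vy ← 0.5·3.603 = 1.801
Arc 5: start y=0.000, vy=1.801 → t=0.367, apex=0.165, x_land=111.823, impact vy=-1.801
  bounce: vy ← 0.5·1.801 = 0.901
Arc 6: start y=0.000, vy=0.901 → t=0.184, apex=0.041, x_land=113.740, impact vy=-0.901
  bounce: vy ← 0.5·0.901 = 0.450

1 5.202 42.342 54.310
2 2.938 10.585 84.984
3 1.469 2.646 100.321
4 0.735 0.662 107.989
5 0.367 0.165 111.823
6 0.184 0.041 113.740
final: 113.740 0.450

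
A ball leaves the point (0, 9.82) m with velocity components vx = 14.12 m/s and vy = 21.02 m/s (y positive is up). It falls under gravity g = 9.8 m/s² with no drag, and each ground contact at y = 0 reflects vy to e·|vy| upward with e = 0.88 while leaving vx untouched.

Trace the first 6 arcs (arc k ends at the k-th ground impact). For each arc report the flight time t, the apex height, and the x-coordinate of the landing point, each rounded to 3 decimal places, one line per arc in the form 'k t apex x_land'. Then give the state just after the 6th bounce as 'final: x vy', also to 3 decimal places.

1 4.715 32.363 66.574
2 4.523 25.062 130.440
3 3.980 19.408 186.643
4 3.503 15.029 236.101
5 3.082 11.639 279.624
6 2.712 9.013 317.925
final: 317.925 11.696

Arc 1: start y=9.820, vy=21.020 → t=4.715, apex=32.363, x_land=66.574, impact vy=-25.186
  bounce: vy ← 0.88·25.186 = 22.163
Arc 2: start y=0.000, vy=22.163 → t=4.523, apex=25.062, x_land=130.440, impact vy=-22.163
  bounce: vy ← 0.88·22.163 = 19.504
Arc 3: start y=0.000, vy=19.504 → t=3.980, apex=19.408, x_land=186.643, impact vy=-19.504
  bounce: vy ← 0.88·19.504 = 17.163
Arc 4: start y=0.000, vy=17.163 → t=3.503, apex=15.029, x_land=236.101, impact vy=-17.163
  bounce: vy ← 0.88·17.163 = 15.104
Arc 5: start y=0.000, vy=15.104 → t=3.082, apex=11.639, x_land=279.624, impact vy=-15.104
  bounce: vy ← 0.88·15.104 = 13.291
Arc 6: start y=0.000, vy=13.291 → t=2.712, apex=9.013, x_land=317.925, impact vy=-13.291
  bounce: vy ← 0.88·13.291 = 11.696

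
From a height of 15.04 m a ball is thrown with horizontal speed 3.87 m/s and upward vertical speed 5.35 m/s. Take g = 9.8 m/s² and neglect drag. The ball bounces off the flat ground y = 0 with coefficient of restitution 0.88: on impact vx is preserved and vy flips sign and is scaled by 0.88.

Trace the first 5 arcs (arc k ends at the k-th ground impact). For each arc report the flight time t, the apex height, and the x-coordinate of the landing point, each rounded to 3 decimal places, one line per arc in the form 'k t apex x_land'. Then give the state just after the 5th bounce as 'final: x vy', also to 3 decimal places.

1 2.381 16.500 9.214
2 3.230 12.778 21.713
3 2.842 9.895 32.712
4 2.501 7.663 42.391
5 2.201 5.934 50.909
final: 50.909 9.490

Arc 1: start y=15.040, vy=5.350 → t=2.381, apex=16.500, x_land=9.214, impact vy=-17.984
  bounce: vy ← 0.88·17.984 = 15.825
Arc 2: start y=0.000, vy=15.825 → t=3.230, apex=12.778, x_land=21.713, impact vy=-15.825
  bounce: vy ← 0.88·15.825 = 13.926
Arc 3: start y=0.000, vy=13.926 → t=2.842, apex=9.895, x_land=32.712, impact vy=-13.926
  bounce: vy ← 0.88·13.926 = 12.255
Arc 4: start y=0.000, vy=12.255 → t=2.501, apex=7.663, x_land=42.391, impact vy=-12.255
  bounce: vy ← 0.88·12.255 = 10.785
Arc 5: start y=0.000, vy=10.785 → t=2.201, apex=5.934, x_land=50.909, impact vy=-10.785
  bounce: vy ← 0.88·10.785 = 9.490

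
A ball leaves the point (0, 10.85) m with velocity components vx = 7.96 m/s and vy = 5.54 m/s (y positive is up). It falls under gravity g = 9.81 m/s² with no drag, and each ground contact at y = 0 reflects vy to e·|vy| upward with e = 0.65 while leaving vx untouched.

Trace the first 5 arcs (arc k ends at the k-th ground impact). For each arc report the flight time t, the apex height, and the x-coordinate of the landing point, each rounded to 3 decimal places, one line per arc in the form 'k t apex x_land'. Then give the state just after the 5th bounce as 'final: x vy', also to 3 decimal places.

1 2.156 12.414 17.159
2 2.068 5.245 33.621
3 1.344 2.216 44.322
4 0.874 0.936 51.277
5 0.568 0.396 55.799
final: 55.799 1.811

Arc 1: start y=10.850, vy=5.540 → t=2.156, apex=12.414, x_land=17.159, impact vy=-15.607
  bounce: vy ← 0.65·15.607 = 10.144
Arc 2: start y=0.000, vy=10.144 → t=2.068, apex=5.245, x_land=33.621, impact vy=-10.144
  bounce: vy ← 0.65·10.144 = 6.594
Arc 3: start y=0.000, vy=6.594 → t=1.344, apex=2.216, x_land=44.322, impact vy=-6.594
  bounce: vy ← 0.65·6.594 = 4.286
Arc 4: start y=0.000, vy=4.286 → t=0.874, apex=0.936, x_land=51.277, impact vy=-4.286
  bounce: vy ← 0.65·4.286 = 2.786
Arc 5: start y=0.000, vy=2.786 → t=0.568, apex=0.396, x_land=55.799, impact vy=-2.786
  bounce: vy ← 0.65·2.786 = 1.811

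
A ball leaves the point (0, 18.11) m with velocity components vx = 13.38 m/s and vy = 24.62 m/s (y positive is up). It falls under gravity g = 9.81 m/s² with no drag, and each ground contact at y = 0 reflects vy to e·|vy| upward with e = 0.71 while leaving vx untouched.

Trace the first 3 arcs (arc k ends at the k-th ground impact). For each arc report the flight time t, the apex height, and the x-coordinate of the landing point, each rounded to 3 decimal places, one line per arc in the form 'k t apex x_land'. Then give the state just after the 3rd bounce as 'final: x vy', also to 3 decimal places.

Arc 1: start y=18.110, vy=24.620 → t=5.670, apex=49.004, x_land=75.871, impact vy=-31.007
  bounce: vy ← 0.71·31.007 = 22.015
Arc 2: start y=0.000, vy=22.015 → t=4.488, apex=24.703, x_land=135.925, impact vy=-22.015
  bounce: vy ← 0.71·22.015 = 15.631
Arc 3: start y=0.000, vy=15.631 → t=3.187, apex=12.453, x_land=178.563, impact vy=-15.631
  bounce: vy ← 0.71·15.631 = 11.098

1 5.670 49.004 75.871
2 4.488 24.703 135.925
3 3.187 12.453 178.563
final: 178.563 11.098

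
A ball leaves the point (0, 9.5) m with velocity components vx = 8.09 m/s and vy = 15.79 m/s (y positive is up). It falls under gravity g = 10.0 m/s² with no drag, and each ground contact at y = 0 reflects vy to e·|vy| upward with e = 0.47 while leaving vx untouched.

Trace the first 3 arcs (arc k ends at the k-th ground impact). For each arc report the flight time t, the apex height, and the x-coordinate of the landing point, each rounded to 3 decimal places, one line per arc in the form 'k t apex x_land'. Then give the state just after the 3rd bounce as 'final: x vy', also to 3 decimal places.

Arc 1: start y=9.500, vy=15.790 → t=3.675, apex=21.966, x_land=29.731, impact vy=-20.960
  bounce: vy ← 0.47·20.960 = 9.851
Arc 2: start y=0.000, vy=9.851 → t=1.970, apex=4.852, x_land=45.670, impact vy=-9.851
  bounce: vy ← 0.47·9.851 = 4.630
Arc 3: start y=0.000, vy=4.630 → t=0.926, apex=1.072, x_land=53.162, impact vy=-4.630
  bounce: vy ← 0.47·4.630 = 2.176

1 3.675 21.966 29.731
2 1.970 4.852 45.670
3 0.926 1.072 53.162
final: 53.162 2.176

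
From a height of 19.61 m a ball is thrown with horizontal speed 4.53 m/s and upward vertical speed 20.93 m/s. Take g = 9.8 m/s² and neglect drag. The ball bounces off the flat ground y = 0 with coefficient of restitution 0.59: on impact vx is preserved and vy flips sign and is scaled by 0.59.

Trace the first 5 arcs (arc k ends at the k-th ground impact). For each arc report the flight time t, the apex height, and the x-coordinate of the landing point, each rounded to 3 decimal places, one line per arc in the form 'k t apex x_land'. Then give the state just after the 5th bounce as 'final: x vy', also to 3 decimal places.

1 5.062 41.960 22.931
2 3.453 14.606 38.573
3 2.037 5.084 47.802
4 1.202 1.770 53.247
5 0.709 0.616 56.460
final: 56.460 2.050

Arc 1: start y=19.610, vy=20.930 → t=5.062, apex=41.960, x_land=22.931, impact vy=-28.678
  bounce: vy ← 0.59·28.678 = 16.920
Arc 2: start y=0.000, vy=16.920 → t=3.453, apex=14.606, x_land=38.573, impact vy=-16.920
  bounce: vy ← 0.59·16.920 = 9.983
Arc 3: start y=0.000, vy=9.983 → t=2.037, apex=5.084, x_land=47.802, impact vy=-9.983
  bounce: vy ← 0.59·9.983 = 5.890
Arc 4: start y=0.000, vy=5.890 → t=1.202, apex=1.770, x_land=53.247, impact vy=-5.890
  bounce: vy ← 0.59·5.890 = 3.475
Arc 5: start y=0.000, vy=3.475 → t=0.709, apex=0.616, x_land=56.460, impact vy=-3.475
  bounce: vy ← 0.59·3.475 = 2.050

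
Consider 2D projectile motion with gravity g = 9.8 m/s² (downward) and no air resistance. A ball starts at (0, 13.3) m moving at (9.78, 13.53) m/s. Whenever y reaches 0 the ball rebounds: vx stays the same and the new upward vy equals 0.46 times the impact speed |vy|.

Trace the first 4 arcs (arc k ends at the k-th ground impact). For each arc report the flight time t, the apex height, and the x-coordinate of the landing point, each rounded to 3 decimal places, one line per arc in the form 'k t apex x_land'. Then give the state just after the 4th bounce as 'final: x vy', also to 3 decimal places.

1 3.530 22.640 34.525
2 1.978 4.791 53.865
3 0.910 1.014 62.762
4 0.418 0.214 66.854
final: 66.854 0.943

Arc 1: start y=13.300, vy=13.530 → t=3.530, apex=22.640, x_land=34.525, impact vy=-21.065
  bounce: vy ← 0.46·21.065 = 9.690
Arc 2: start y=0.000, vy=9.690 → t=1.978, apex=4.791, x_land=53.865, impact vy=-9.690
  bounce: vy ← 0.46·9.690 = 4.457
Arc 3: start y=0.000, vy=4.457 → t=0.910, apex=1.014, x_land=62.762, impact vy=-4.457
  bounce: vy ← 0.46·4.457 = 2.050
Arc 4: start y=0.000, vy=2.050 → t=0.418, apex=0.214, x_land=66.854, impact vy=-2.050
  bounce: vy ← 0.46·2.050 = 0.943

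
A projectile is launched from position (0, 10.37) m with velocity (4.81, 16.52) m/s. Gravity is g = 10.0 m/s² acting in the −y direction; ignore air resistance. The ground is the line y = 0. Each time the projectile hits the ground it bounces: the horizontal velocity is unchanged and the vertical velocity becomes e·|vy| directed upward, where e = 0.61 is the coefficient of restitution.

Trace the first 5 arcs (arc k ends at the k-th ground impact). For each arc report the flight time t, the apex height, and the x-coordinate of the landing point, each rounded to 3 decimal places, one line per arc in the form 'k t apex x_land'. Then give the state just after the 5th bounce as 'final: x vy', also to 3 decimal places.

Arc 1: start y=10.370, vy=16.520 → t=3.844, apex=24.016, x_land=18.488, impact vy=-21.916
  bounce: vy ← 0.61·21.916 = 13.369
Arc 2: start y=0.000, vy=13.369 → t=2.674, apex=8.936, x_land=31.348, impact vy=-13.369
  bounce: vy ← 0.61·13.369 = 8.155
Arc 3: start y=0.000, vy=8.155 → t=1.631, apex=3.325, x_land=39.193, impact vy=-8.155
  bounce: vy ← 0.61·8.155 = 4.975
Arc 4: start y=0.000, vy=4.975 → t=0.995, apex=1.237, x_land=43.979, impact vy=-4.975
  bounce: vy ← 0.61·4.975 = 3.034
Arc 5: start y=0.000, vy=3.034 → t=0.607, apex=0.460, x_land=46.898, impact vy=-3.034
  bounce: vy ← 0.61·3.034 = 1.851

1 3.844 24.016 18.488
2 2.674 8.936 31.348
3 1.631 3.325 39.193
4 0.995 1.237 43.979
5 0.607 0.460 46.898
final: 46.898 1.851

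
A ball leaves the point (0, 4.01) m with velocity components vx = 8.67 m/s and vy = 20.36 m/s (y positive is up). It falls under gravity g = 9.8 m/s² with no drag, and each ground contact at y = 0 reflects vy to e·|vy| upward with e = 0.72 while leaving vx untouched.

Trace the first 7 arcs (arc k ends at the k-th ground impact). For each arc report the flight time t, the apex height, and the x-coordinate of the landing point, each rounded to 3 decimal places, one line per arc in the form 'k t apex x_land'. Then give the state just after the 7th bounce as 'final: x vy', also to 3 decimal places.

1 4.344 25.159 37.658
2 3.263 13.043 65.948
3 2.349 6.761 86.317
4 1.692 3.505 100.983
5 1.218 1.817 111.542
6 0.877 0.942 119.145
7 0.631 0.488 124.619
final: 124.619 2.227

Arc 1: start y=4.010, vy=20.360 → t=4.344, apex=25.159, x_land=37.658, impact vy=-22.206
  bounce: vy ← 0.72·22.206 = 15.989
Arc 2: start y=0.000, vy=15.989 → t=3.263, apex=13.043, x_land=65.948, impact vy=-15.989
  bounce: vy ← 0.72·15.989 = 11.512
Arc 3: start y=0.000, vy=11.512 → t=2.349, apex=6.761, x_land=86.317, impact vy=-11.512
  bounce: vy ← 0.72·11.512 = 8.289
Arc 4: start y=0.000, vy=8.289 → t=1.692, apex=3.505, x_land=100.983, impact vy=-8.289
  bounce: vy ← 0.72·8.289 = 5.968
Arc 5: start y=0.000, vy=5.968 → t=1.218, apex=1.817, x_land=111.542, impact vy=-5.968
  bounce: vy ← 0.72·5.968 = 4.297
Arc 6: start y=0.000, vy=4.297 → t=0.877, apex=0.942, x_land=119.145, impact vy=-4.297
  bounce: vy ← 0.72·4.297 = 3.094
Arc 7: start y=0.000, vy=3.094 → t=0.631, apex=0.488, x_land=124.619, impact vy=-3.094
  bounce: vy ← 0.72·3.094 = 2.227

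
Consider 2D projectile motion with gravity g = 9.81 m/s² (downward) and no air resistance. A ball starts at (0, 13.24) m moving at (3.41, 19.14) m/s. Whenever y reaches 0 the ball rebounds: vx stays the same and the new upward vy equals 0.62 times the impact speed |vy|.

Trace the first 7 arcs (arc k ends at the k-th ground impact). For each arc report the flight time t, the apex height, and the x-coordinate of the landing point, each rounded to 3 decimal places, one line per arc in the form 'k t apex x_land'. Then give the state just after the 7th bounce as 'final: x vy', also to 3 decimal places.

1 4.502 31.912 15.351
2 3.163 12.267 26.136
3 1.961 4.715 32.823
4 1.216 1.813 36.969
5 0.754 0.697 39.539
6 0.467 0.268 41.133
7 0.290 0.103 42.121
final: 42.121 0.881

Arc 1: start y=13.240, vy=19.140 → t=4.502, apex=31.912, x_land=15.351, impact vy=-25.022
  bounce: vy ← 0.62·25.022 = 15.514
Arc 2: start y=0.000, vy=15.514 → t=3.163, apex=12.267, x_land=26.136, impact vy=-15.514
  bounce: vy ← 0.62·15.514 = 9.619
Arc 3: start y=0.000, vy=9.619 → t=1.961, apex=4.715, x_land=32.823, impact vy=-9.619
  bounce: vy ← 0.62·9.619 = 5.963
Arc 4: start y=0.000, vy=5.963 → t=1.216, apex=1.813, x_land=36.969, impact vy=-5.963
  bounce: vy ← 0.62·5.963 = 3.697
Arc 5: start y=0.000, vy=3.697 → t=0.754, apex=0.697, x_land=39.539, impact vy=-3.697
  bounce: vy ← 0.62·3.697 = 2.292
Arc 6: start y=0.000, vy=2.292 → t=0.467, apex=0.268, x_land=41.133, impact vy=-2.292
  bounce: vy ← 0.62·2.292 = 1.421
Arc 7: start y=0.000, vy=1.421 → t=0.290, apex=0.103, x_land=42.121, impact vy=-1.421
  bounce: vy ← 0.62·1.421 = 0.881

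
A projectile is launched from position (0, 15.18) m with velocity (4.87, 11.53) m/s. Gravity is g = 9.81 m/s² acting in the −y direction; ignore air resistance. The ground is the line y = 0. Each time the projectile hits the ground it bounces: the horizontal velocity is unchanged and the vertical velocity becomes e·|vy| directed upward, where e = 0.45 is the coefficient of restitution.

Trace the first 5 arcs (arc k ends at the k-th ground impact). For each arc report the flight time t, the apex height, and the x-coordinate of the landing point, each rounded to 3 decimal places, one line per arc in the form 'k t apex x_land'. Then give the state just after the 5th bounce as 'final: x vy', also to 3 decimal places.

Arc 1: start y=15.180, vy=11.530 → t=3.291, apex=21.956, x_land=16.027, impact vy=-20.755
  bounce: vy ← 0.45·20.755 = 9.340
Arc 2: start y=0.000, vy=9.340 → t=1.904, apex=4.446, x_land=25.300, impact vy=-9.340
  bounce: vy ← 0.45·9.340 = 4.203
Arc 3: start y=0.000, vy=4.203 → t=0.857, apex=0.900, x_land=29.473, impact vy=-4.203
  bounce: vy ← 0.45·4.203 = 1.891
Arc 4: start y=0.000, vy=1.891 → t=0.386, apex=0.182, x_land=31.351, impact vy=-1.891
  bounce: vy ← 0.45·1.891 = 0.851
Arc 5: start y=0.000, vy=0.851 → t=0.174, apex=0.037, x_land=32.196, impact vy=-0.851
  bounce: vy ← 0.45·0.851 = 0.383

1 3.291 21.956 16.027
2 1.904 4.446 25.300
3 0.857 0.900 29.473
4 0.386 0.182 31.351
5 0.174 0.037 32.196
final: 32.196 0.383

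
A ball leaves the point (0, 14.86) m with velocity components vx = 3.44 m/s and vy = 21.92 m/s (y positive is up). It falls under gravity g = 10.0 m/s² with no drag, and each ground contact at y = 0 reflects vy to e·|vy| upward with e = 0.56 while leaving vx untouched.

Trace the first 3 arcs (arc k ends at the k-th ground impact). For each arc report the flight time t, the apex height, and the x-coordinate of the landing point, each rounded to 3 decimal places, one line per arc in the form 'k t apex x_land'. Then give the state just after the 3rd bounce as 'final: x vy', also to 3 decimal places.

Arc 1: start y=14.860, vy=21.920 → t=4.981, apex=38.884, x_land=17.134, impact vy=-27.887
  bounce: vy ← 0.56·27.887 = 15.617
Arc 2: start y=0.000, vy=15.617 → t=3.123, apex=12.194, x_land=27.878, impact vy=-15.617
  bounce: vy ← 0.56·15.617 = 8.745
Arc 3: start y=0.000, vy=8.745 → t=1.749, apex=3.824, x_land=33.895, impact vy=-8.745
  bounce: vy ← 0.56·8.745 = 4.897

1 4.981 38.884 17.134
2 3.123 12.194 27.878
3 1.749 3.824 33.895
final: 33.895 4.897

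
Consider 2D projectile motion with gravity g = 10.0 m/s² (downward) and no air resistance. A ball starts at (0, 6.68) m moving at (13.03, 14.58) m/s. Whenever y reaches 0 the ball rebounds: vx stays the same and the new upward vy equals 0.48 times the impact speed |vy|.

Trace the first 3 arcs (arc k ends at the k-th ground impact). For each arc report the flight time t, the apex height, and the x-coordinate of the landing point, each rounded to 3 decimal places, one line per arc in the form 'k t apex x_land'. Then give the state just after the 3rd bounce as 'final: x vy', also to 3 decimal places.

Arc 1: start y=6.680, vy=14.580 → t=3.319, apex=17.309, x_land=43.241, impact vy=-18.606
  bounce: vy ← 0.48·18.606 = 8.931
Arc 2: start y=0.000, vy=8.931 → t=1.786, apex=3.988, x_land=66.515, impact vy=-8.931
  bounce: vy ← 0.48·8.931 = 4.287
Arc 3: start y=0.000, vy=4.287 → t=0.857, apex=0.919, x_land=77.686, impact vy=-4.287
  bounce: vy ← 0.48·4.287 = 2.058

1 3.319 17.309 43.241
2 1.786 3.988 66.515
3 0.857 0.919 77.686
final: 77.686 2.058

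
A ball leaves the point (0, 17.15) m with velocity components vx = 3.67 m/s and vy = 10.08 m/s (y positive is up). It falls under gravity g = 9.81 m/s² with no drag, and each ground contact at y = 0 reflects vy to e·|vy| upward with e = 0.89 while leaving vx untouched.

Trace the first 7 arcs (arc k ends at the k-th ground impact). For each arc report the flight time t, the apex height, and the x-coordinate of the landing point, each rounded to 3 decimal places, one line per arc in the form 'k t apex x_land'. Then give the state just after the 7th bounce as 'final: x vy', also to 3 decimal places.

1 3.161 22.329 11.601
2 3.798 17.687 25.539
3 3.380 14.010 37.944
4 3.008 11.097 48.984
5 2.677 8.790 58.810
6 2.383 6.962 67.555
7 2.121 5.515 75.338
final: 75.338 9.258

Arc 1: start y=17.150, vy=10.080 → t=3.161, apex=22.329, x_land=11.601, impact vy=-20.931
  bounce: vy ← 0.89·20.931 = 18.628
Arc 2: start y=0.000, vy=18.628 → t=3.798, apex=17.687, x_land=25.539, impact vy=-18.628
  bounce: vy ← 0.89·18.628 = 16.579
Arc 3: start y=0.000, vy=16.579 → t=3.380, apex=14.010, x_land=37.944, impact vy=-16.579
  bounce: vy ← 0.89·16.579 = 14.755
Arc 4: start y=0.000, vy=14.755 → t=3.008, apex=11.097, x_land=48.984, impact vy=-14.755
  bounce: vy ← 0.89·14.755 = 13.132
Arc 5: start y=0.000, vy=13.132 → t=2.677, apex=8.790, x_land=58.810, impact vy=-13.132
  bounce: vy ← 0.89·13.132 = 11.688
Arc 6: start y=0.000, vy=11.688 → t=2.383, apex=6.962, x_land=67.555, impact vy=-11.688
  bounce: vy ← 0.89·11.688 = 10.402
Arc 7: start y=0.000, vy=10.402 → t=2.121, apex=5.515, x_land=75.338, impact vy=-10.402
  bounce: vy ← 0.89·10.402 = 9.258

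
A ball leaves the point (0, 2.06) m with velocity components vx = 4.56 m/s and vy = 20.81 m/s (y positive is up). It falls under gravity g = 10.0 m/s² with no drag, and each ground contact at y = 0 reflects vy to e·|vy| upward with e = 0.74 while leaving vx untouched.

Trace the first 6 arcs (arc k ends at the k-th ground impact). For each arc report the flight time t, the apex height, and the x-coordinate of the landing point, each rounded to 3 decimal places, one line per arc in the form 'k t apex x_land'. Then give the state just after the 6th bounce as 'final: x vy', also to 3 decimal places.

1 4.259 23.713 19.420
2 3.223 12.985 34.117
3 2.385 7.111 44.993
4 1.765 3.894 53.041
5 1.306 2.132 58.997
6 0.966 1.168 63.404
final: 63.404 3.576

Arc 1: start y=2.060, vy=20.810 → t=4.259, apex=23.713, x_land=19.420, impact vy=-21.777
  bounce: vy ← 0.74·21.777 = 16.115
Arc 2: start y=0.000, vy=16.115 → t=3.223, apex=12.985, x_land=34.117, impact vy=-16.115
  bounce: vy ← 0.74·16.115 = 11.925
Arc 3: start y=0.000, vy=11.925 → t=2.385, apex=7.111, x_land=44.993, impact vy=-11.925
  bounce: vy ← 0.74·11.925 = 8.825
Arc 4: start y=0.000, vy=8.825 → t=1.765, apex=3.894, x_land=53.041, impact vy=-8.825
  bounce: vy ← 0.74·8.825 = 6.530
Arc 5: start y=0.000, vy=6.530 → t=1.306, apex=2.132, x_land=58.997, impact vy=-6.530
  bounce: vy ← 0.74·6.530 = 4.832
Arc 6: start y=0.000, vy=4.832 → t=0.966, apex=1.168, x_land=63.404, impact vy=-4.832
  bounce: vy ← 0.74·4.832 = 3.576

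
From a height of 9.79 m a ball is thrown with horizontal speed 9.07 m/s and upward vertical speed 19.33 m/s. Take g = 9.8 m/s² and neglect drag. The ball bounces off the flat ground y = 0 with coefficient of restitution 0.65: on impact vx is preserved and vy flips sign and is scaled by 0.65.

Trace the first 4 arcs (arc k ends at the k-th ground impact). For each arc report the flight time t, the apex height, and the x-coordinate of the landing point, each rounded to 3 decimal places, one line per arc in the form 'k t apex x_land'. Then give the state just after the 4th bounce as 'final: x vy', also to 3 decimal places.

1 4.399 28.854 39.900
2 3.155 12.191 68.512
3 2.050 5.151 87.110
4 1.333 2.176 99.199
final: 99.199 4.245

Arc 1: start y=9.790, vy=19.330 → t=4.399, apex=28.854, x_land=39.900, impact vy=-23.781
  bounce: vy ← 0.65·23.781 = 15.458
Arc 2: start y=0.000, vy=15.458 → t=3.155, apex=12.191, x_land=68.512, impact vy=-15.458
  bounce: vy ← 0.65·15.458 = 10.047
Arc 3: start y=0.000, vy=10.047 → t=2.050, apex=5.151, x_land=87.110, impact vy=-10.047
  bounce: vy ← 0.65·10.047 = 6.531
Arc 4: start y=0.000, vy=6.531 → t=1.333, apex=2.176, x_land=99.199, impact vy=-6.531
  bounce: vy ← 0.65·6.531 = 4.245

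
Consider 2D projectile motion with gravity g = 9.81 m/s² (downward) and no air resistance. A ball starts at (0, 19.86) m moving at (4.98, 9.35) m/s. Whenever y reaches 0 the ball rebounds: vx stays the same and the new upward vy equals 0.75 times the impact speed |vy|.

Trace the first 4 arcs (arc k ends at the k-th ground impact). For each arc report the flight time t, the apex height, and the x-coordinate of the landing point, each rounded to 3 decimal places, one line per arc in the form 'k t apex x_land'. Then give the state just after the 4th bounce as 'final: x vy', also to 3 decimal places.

1 3.180 24.316 15.835
2 3.340 13.678 32.467
3 2.505 7.694 44.941
4 1.879 4.328 54.296
final: 54.296 6.911

Arc 1: start y=19.860, vy=9.350 → t=3.180, apex=24.316, x_land=15.835, impact vy=-21.842
  bounce: vy ← 0.75·21.842 = 16.382
Arc 2: start y=0.000, vy=16.382 → t=3.340, apex=13.678, x_land=32.467, impact vy=-16.382
  bounce: vy ← 0.75·16.382 = 12.286
Arc 3: start y=0.000, vy=12.286 → t=2.505, apex=7.694, x_land=44.941, impact vy=-12.286
  bounce: vy ← 0.75·12.286 = 9.215
Arc 4: start y=0.000, vy=9.215 → t=1.879, apex=4.328, x_land=54.296, impact vy=-9.215
  bounce: vy ← 0.75·9.215 = 6.911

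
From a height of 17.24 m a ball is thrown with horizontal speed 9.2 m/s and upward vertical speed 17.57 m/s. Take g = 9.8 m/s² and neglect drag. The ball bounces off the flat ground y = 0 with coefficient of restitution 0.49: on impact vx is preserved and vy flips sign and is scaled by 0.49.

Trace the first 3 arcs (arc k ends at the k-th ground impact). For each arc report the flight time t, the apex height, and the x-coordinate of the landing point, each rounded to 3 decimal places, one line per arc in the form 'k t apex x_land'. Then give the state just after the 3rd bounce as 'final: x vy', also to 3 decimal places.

1 4.388 32.990 40.366
2 2.543 7.921 63.760
3 1.246 1.902 75.223
final: 75.223 2.992

Arc 1: start y=17.240, vy=17.570 → t=4.388, apex=32.990, x_land=40.366, impact vy=-25.429
  bounce: vy ← 0.49·25.429 = 12.460
Arc 2: start y=0.000, vy=12.460 → t=2.543, apex=7.921, x_land=63.760, impact vy=-12.460
  bounce: vy ← 0.49·12.460 = 6.105
Arc 3: start y=0.000, vy=6.105 → t=1.246, apex=1.902, x_land=75.223, impact vy=-6.105
  bounce: vy ← 0.49·6.105 = 2.992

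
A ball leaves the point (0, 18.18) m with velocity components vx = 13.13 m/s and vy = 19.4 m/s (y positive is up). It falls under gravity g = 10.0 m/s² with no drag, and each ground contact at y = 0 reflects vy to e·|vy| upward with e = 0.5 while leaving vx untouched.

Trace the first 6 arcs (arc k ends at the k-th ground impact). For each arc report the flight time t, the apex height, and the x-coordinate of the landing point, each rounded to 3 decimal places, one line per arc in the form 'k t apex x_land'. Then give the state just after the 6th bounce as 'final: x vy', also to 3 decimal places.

Arc 1: start y=18.180, vy=19.400 → t=4.660, apex=36.998, x_land=61.189, impact vy=-27.202
  bounce: vy ← 0.5·27.202 = 13.601
Arc 2: start y=0.000, vy=13.601 → t=2.720, apex=9.250, x_land=96.905, impact vy=-13.601
  bounce: vy ← 0.5·13.601 = 6.801
Arc 3: start y=0.000, vy=6.801 → t=1.360, apex=2.312, x_land=114.763, impact vy=-6.801
  bounce: vy ← 0.5·6.801 = 3.400
Arc 4: start y=0.000, vy=3.400 → t=0.680, apex=0.578, x_land=123.693, impact vy=-3.400
  bounce: vy ← 0.5·3.400 = 1.700
Arc 5: start y=0.000, vy=1.700 → t=0.340, apex=0.145, x_land=128.157, impact vy=-1.700
  bounce: vy ← 0.5·1.700 = 0.850
Arc 6: start y=0.000, vy=0.850 → t=0.170, apex=0.036, x_land=130.389, impact vy=-0.850
  bounce: vy ← 0.5·0.850 = 0.425

1 4.660 36.998 61.189
2 2.720 9.250 96.905
3 1.360 2.312 114.763
4 0.680 0.578 123.693
5 0.340 0.145 128.157
6 0.170 0.036 130.389
final: 130.389 0.425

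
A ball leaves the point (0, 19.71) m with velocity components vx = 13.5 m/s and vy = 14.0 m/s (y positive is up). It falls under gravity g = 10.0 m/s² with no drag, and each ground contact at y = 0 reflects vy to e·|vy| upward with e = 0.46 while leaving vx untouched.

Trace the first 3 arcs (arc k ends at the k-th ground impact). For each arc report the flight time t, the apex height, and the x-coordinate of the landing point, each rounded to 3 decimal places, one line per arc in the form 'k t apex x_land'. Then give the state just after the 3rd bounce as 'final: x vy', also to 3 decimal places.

1 3.829 29.510 51.697
2 2.235 6.244 81.870
3 1.028 1.321 95.750
final: 95.750 2.365

Arc 1: start y=19.710, vy=14.000 → t=3.829, apex=29.510, x_land=51.697, impact vy=-24.294
  bounce: vy ← 0.46·24.294 = 11.175
Arc 2: start y=0.000, vy=11.175 → t=2.235, apex=6.244, x_land=81.870, impact vy=-11.175
  bounce: vy ← 0.46·11.175 = 5.141
Arc 3: start y=0.000, vy=5.141 → t=1.028, apex=1.321, x_land=95.750, impact vy=-5.141
  bounce: vy ← 0.46·5.141 = 2.365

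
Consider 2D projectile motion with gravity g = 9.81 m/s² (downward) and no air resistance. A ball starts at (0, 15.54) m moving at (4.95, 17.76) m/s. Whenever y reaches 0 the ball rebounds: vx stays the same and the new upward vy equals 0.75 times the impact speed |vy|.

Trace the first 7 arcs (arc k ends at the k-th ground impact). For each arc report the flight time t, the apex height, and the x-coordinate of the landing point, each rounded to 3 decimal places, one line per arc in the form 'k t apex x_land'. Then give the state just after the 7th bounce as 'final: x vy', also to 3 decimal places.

1 4.349 31.616 21.529
2 3.808 17.784 40.380
3 2.856 10.004 54.518
4 2.142 5.627 65.122
5 1.607 3.165 73.074
6 1.205 1.780 79.039
7 0.904 1.001 83.512
final: 83.512 3.325

Arc 1: start y=15.540, vy=17.760 → t=4.349, apex=31.616, x_land=21.529, impact vy=-24.906
  bounce: vy ← 0.75·24.906 = 18.680
Arc 2: start y=0.000, vy=18.680 → t=3.808, apex=17.784, x_land=40.380, impact vy=-18.680
  bounce: vy ← 0.75·18.680 = 14.010
Arc 3: start y=0.000, vy=14.010 → t=2.856, apex=10.004, x_land=54.518, impact vy=-14.010
  bounce: vy ← 0.75·14.010 = 10.507
Arc 4: start y=0.000, vy=10.507 → t=2.142, apex=5.627, x_land=65.122, impact vy=-10.507
  bounce: vy ← 0.75·10.507 = 7.880
Arc 5: start y=0.000, vy=7.880 → t=1.607, apex=3.165, x_land=73.074, impact vy=-7.880
  bounce: vy ← 0.75·7.880 = 5.910
Arc 6: start y=0.000, vy=5.910 → t=1.205, apex=1.780, x_land=79.039, impact vy=-5.910
  bounce: vy ← 0.75·5.910 = 4.433
Arc 7: start y=0.000, vy=4.433 → t=0.904, apex=1.001, x_land=83.512, impact vy=-4.433
  bounce: vy ← 0.75·4.433 = 3.325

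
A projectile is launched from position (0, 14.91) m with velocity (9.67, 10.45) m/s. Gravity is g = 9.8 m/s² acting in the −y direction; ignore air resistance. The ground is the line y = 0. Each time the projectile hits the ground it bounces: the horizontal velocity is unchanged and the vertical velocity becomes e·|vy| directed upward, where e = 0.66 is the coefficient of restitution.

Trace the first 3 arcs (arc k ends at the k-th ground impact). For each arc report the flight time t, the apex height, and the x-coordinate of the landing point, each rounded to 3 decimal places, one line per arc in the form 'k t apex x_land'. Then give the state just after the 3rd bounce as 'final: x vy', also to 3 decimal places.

Arc 1: start y=14.910, vy=10.450 → t=3.111, apex=20.482, x_land=30.082, impact vy=-20.036
  bounce: vy ← 0.66·20.036 = 13.224
Arc 2: start y=0.000, vy=13.224 → t=2.699, apex=8.922, x_land=56.178, impact vy=-13.224
  bounce: vy ← 0.66·13.224 = 8.728
Arc 3: start y=0.000, vy=8.728 → t=1.781, apex=3.886, x_land=73.402, impact vy=-8.728
  bounce: vy ← 0.66·8.728 = 5.760

1 3.111 20.482 30.082
2 2.699 8.922 56.178
3 1.781 3.886 73.402
final: 73.402 5.760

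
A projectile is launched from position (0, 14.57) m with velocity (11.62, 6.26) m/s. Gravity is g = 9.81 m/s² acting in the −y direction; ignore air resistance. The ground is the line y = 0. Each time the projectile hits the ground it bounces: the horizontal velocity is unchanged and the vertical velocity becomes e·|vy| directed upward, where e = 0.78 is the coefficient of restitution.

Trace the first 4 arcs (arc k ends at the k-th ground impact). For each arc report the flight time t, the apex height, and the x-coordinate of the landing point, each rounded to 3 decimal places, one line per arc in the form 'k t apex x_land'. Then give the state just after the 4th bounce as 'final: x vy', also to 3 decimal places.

Arc 1: start y=14.570, vy=6.260 → t=2.476, apex=16.567, x_land=28.771, impact vy=-18.029
  bounce: vy ← 0.78·18.029 = 14.063
Arc 2: start y=0.000, vy=14.063 → t=2.867, apex=10.080, x_land=62.085, impact vy=-14.063
  bounce: vy ← 0.78·14.063 = 10.969
Arc 3: start y=0.000, vy=10.969 → t=2.236, apex=6.132, x_land=88.071, impact vy=-10.969
  bounce: vy ← 0.78·10.969 = 8.556
Arc 4: start y=0.000, vy=8.556 → t=1.744, apex=3.731, x_land=108.340, impact vy=-8.556
  bounce: vy ← 0.78·8.556 = 6.674

1 2.476 16.567 28.771
2 2.867 10.080 62.085
3 2.236 6.132 88.071
4 1.744 3.731 108.340
final: 108.340 6.674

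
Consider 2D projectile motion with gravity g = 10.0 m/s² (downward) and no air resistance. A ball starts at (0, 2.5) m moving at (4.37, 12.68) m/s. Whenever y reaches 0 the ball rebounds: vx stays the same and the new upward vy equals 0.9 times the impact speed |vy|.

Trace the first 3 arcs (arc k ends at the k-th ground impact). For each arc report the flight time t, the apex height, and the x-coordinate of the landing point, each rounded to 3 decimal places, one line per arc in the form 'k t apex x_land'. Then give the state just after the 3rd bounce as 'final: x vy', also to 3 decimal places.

1 2.720 10.539 11.886
2 2.613 8.537 23.306
3 2.352 6.915 33.584
final: 33.584 10.584

Arc 1: start y=2.500, vy=12.680 → t=2.720, apex=10.539, x_land=11.886, impact vy=-14.518
  bounce: vy ← 0.9·14.518 = 13.067
Arc 2: start y=0.000, vy=13.067 → t=2.613, apex=8.537, x_land=23.306, impact vy=-13.067
  bounce: vy ← 0.9·13.067 = 11.760
Arc 3: start y=0.000, vy=11.760 → t=2.352, apex=6.915, x_land=33.584, impact vy=-11.760
  bounce: vy ← 0.9·11.760 = 10.584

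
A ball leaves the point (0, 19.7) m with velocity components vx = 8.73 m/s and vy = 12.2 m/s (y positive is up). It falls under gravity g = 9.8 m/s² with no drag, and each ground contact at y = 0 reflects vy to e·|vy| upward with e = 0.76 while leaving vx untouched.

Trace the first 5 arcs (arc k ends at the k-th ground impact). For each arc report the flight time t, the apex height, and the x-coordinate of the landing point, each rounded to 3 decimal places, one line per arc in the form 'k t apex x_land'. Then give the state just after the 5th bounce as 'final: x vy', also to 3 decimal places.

Arc 1: start y=19.700, vy=12.200 → t=3.605, apex=27.294, x_land=31.472, impact vy=-23.129
  bounce: vy ← 0.76·23.129 = 17.578
Arc 2: start y=0.000, vy=17.578 → t=3.587, apex=15.765, x_land=62.790, impact vy=-17.578
  bounce: vy ← 0.76·17.578 = 13.359
Arc 3: start y=0.000, vy=13.359 → t=2.726, apex=9.106, x_land=86.591, impact vy=-13.359
  bounce: vy ← 0.76·13.359 = 10.153
Arc 4: start y=0.000, vy=10.153 → t=2.072, apex=5.260, x_land=104.681, impact vy=-10.153
  bounce: vy ← 0.76·10.153 = 7.716
Arc 5: start y=0.000, vy=7.716 → t=1.575, apex=3.038, x_land=118.428, impact vy=-7.716
  bounce: vy ← 0.76·7.716 = 5.864

1 3.605 27.294 31.472
2 3.587 15.765 62.790
3 2.726 9.106 86.591
4 2.072 5.260 104.681
5 1.575 3.038 118.428
final: 118.428 5.864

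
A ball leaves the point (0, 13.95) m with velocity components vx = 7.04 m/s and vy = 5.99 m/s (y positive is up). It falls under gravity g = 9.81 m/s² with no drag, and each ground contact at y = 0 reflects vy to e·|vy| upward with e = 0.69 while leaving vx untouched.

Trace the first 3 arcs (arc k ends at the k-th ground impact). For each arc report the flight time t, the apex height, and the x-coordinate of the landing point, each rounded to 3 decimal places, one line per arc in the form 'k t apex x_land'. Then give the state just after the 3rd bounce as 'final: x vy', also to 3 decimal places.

Arc 1: start y=13.950, vy=5.990 → t=2.404, apex=15.779, x_land=16.925, impact vy=-17.595
  bounce: vy ← 0.69·17.595 = 12.140
Arc 2: start y=0.000, vy=12.140 → t=2.475, apex=7.512, x_land=34.350, impact vy=-12.140
  bounce: vy ← 0.69·12.140 = 8.377
Arc 3: start y=0.000, vy=8.377 → t=1.708, apex=3.577, x_land=46.373, impact vy=-8.377
  bounce: vy ← 0.69·8.377 = 5.780

1 2.404 15.779 16.925
2 2.475 7.512 34.350
3 1.708 3.577 46.373
final: 46.373 5.780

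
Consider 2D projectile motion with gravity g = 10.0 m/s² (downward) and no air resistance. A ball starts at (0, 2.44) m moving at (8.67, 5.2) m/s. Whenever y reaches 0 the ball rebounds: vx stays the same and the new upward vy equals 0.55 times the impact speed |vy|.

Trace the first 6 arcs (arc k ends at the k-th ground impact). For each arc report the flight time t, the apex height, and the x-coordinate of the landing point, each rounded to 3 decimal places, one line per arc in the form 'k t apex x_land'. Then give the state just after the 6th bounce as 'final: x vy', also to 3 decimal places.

1 1.391 3.792 12.059
2 0.958 1.147 20.364
3 0.527 0.347 24.932
4 0.290 0.105 27.445
5 0.159 0.032 28.826
6 0.088 0.010 29.586
final: 29.586 0.241

Arc 1: start y=2.440, vy=5.200 → t=1.391, apex=3.792, x_land=12.059, impact vy=-8.709
  bounce: vy ← 0.55·8.709 = 4.790
Arc 2: start y=0.000, vy=4.790 → t=0.958, apex=1.147, x_land=20.364, impact vy=-4.790
  bounce: vy ← 0.55·4.790 = 2.634
Arc 3: start y=0.000, vy=2.634 → t=0.527, apex=0.347, x_land=24.932, impact vy=-2.634
  bounce: vy ← 0.55·2.634 = 1.449
Arc 4: start y=0.000, vy=1.449 → t=0.290, apex=0.105, x_land=27.445, impact vy=-1.449
  bounce: vy ← 0.55·1.449 = 0.797
Arc 5: start y=0.000, vy=0.797 → t=0.159, apex=0.032, x_land=28.826, impact vy=-0.797
  bounce: vy ← 0.55·0.797 = 0.438
Arc 6: start y=0.000, vy=0.438 → t=0.088, apex=0.010, x_land=29.586, impact vy=-0.438
  bounce: vy ← 0.55·0.438 = 0.241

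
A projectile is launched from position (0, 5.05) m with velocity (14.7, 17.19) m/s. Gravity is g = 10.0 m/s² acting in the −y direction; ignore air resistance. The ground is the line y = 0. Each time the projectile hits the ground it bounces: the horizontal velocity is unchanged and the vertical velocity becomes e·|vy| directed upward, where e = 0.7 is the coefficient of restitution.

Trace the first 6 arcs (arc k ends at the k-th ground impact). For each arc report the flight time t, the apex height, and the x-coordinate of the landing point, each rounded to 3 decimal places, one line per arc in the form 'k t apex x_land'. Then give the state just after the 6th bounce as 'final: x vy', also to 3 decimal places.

Arc 1: start y=5.050, vy=17.190 → t=3.710, apex=19.825, x_land=54.540, impact vy=-19.912
  bounce: vy ← 0.7·19.912 = 13.939
Arc 2: start y=0.000, vy=13.939 → t=2.788, apex=9.714, x_land=95.520, impact vy=-13.939
  bounce: vy ← 0.7·13.939 = 9.757
Arc 3: start y=0.000, vy=9.757 → t=1.951, apex=4.760, x_land=124.205, impact vy=-9.757
  bounce: vy ← 0.7·9.757 = 6.830
Arc 4: start y=0.000, vy=6.830 → t=1.366, apex=2.332, x_land=144.285, impact vy=-6.830
  bounce: vy ← 0.7·6.830 = 4.781
Arc 5: start y=0.000, vy=4.781 → t=0.956, apex=1.143, x_land=158.341, impact vy=-4.781
  bounce: vy ← 0.7·4.781 = 3.347
Arc 6: start y=0.000, vy=3.347 → t=0.669, apex=0.560, x_land=168.180, impact vy=-3.347
  bounce: vy ← 0.7·3.347 = 2.343

1 3.710 19.825 54.540
2 2.788 9.714 95.520
3 1.951 4.760 124.205
4 1.366 2.332 144.285
5 0.956 1.143 158.341
6 0.669 0.560 168.180
final: 168.180 2.343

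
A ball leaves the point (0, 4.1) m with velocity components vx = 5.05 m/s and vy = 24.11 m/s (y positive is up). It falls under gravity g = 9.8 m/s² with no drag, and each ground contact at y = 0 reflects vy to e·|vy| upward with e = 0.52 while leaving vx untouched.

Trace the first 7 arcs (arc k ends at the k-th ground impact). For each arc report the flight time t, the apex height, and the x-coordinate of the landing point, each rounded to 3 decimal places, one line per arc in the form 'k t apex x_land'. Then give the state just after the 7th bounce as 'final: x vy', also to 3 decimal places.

1 5.085 33.758 25.679
2 2.730 9.128 39.464
3 1.419 2.468 46.633
4 0.738 0.667 50.360
5 0.384 0.180 52.298
6 0.200 0.049 53.306
7 0.104 0.013 53.830
final: 53.830 0.264

Arc 1: start y=4.100, vy=24.110 → t=5.085, apex=33.758, x_land=25.679, impact vy=-25.723
  bounce: vy ← 0.52·25.723 = 13.376
Arc 2: start y=0.000, vy=13.376 → t=2.730, apex=9.128, x_land=39.464, impact vy=-13.376
  bounce: vy ← 0.52·13.376 = 6.955
Arc 3: start y=0.000, vy=6.955 → t=1.419, apex=2.468, x_land=46.633, impact vy=-6.955
  bounce: vy ← 0.52·6.955 = 3.617
Arc 4: start y=0.000, vy=3.617 → t=0.738, apex=0.667, x_land=50.360, impact vy=-3.617
  bounce: vy ← 0.52·3.617 = 1.881
Arc 5: start y=0.000, vy=1.881 → t=0.384, apex=0.180, x_land=52.298, impact vy=-1.881
  bounce: vy ← 0.52·1.881 = 0.978
Arc 6: start y=0.000, vy=0.978 → t=0.200, apex=0.049, x_land=53.306, impact vy=-0.978
  bounce: vy ← 0.52·0.978 = 0.509
Arc 7: start y=0.000, vy=0.509 → t=0.104, apex=0.013, x_land=53.830, impact vy=-0.509
  bounce: vy ← 0.52·0.509 = 0.264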